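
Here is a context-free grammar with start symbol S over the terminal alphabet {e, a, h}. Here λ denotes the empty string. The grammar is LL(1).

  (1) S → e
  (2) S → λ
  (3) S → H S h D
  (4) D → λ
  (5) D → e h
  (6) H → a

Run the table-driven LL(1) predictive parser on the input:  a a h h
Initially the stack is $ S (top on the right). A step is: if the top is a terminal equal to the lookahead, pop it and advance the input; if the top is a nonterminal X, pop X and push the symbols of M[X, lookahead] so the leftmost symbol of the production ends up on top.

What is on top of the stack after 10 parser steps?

      Stack          Input      Action
   1  $ S            a a h h $  expand S → H S h D
   2  $ D h S H      a a h h $  expand H → a
   3  $ D h S a      a a h h $  match a
   4  $ D h S        a h h $    expand S → H S h D
   5  $ D h D h S H  a h h $    expand H → a
   6  $ D h D h S a  a h h $    match a
   7  $ D h D h S    h h $      expand S → λ
   8  $ D h D h      h h $      match h
   9  $ D h D        h $        expand D → λ
  10  $ D h          h $        match h
Stack after step 10: $ D (top = D).

D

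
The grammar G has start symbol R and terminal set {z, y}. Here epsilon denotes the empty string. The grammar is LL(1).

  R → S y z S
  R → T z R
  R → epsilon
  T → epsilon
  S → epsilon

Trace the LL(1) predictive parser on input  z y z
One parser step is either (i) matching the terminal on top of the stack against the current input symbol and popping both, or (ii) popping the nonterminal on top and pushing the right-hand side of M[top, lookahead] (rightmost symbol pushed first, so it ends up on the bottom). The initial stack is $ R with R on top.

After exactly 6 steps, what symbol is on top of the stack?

z

     Stack      Input    Action
  1  $ R        z y z $  expand R → T z R
  2  $ R z T    z y z $  expand T → epsilon
  3  $ R z      z y z $  match z
  4  $ R        y z $    expand R → S y z S
  5  $ S z y S  y z $    expand S → epsilon
  6  $ S z y    y z $    match y
Stack after step 6: $ S z (top = z).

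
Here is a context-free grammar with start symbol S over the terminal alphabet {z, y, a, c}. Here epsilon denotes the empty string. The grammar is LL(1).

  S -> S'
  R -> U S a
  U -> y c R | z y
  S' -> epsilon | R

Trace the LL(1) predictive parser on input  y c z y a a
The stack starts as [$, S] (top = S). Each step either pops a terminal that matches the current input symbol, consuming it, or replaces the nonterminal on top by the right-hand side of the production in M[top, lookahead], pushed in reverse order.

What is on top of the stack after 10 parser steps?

S

      Stack          Input          Action
   1  $ S            y c z y a a $  expand S -> S'
   2  $ S'           y c z y a a $  expand S' -> R
   3  $ R            y c z y a a $  expand R -> U S a
   4  $ a S U        y c z y a a $  expand U -> y c R
   5  $ a S R c y    y c z y a a $  match y
   6  $ a S R c      c z y a a $    match c
   7  $ a S R        z y a a $      expand R -> U S a
   8  $ a S a S U    z y a a $      expand U -> z y
   9  $ a S a S y z  z y a a $      match z
  10  $ a S a S y    y a a $        match y
Stack after step 10: $ a S a S (top = S).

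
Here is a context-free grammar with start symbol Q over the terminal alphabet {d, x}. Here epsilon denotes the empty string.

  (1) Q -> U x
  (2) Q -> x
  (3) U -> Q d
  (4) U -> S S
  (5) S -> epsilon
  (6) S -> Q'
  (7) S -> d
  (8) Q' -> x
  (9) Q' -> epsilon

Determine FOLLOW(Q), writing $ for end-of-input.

{$, d}

FIRST(Q'): from Q'->x we get {x}; from Q'->epsilon we get {epsilon}. So FIRST(Q') = {epsilon, x}.
FIRST(S): from S->epsilon we get {epsilon}; from S->Q' we get {epsilon, x}; from S->d we get {d}. So FIRST(S) = {epsilon, d, x}.
FIRST(Q): from Q->U x we get {d, x}; from Q->x we get {x}. So FIRST(Q) = {d, x}.
FIRST(U): from U->Q d we get {d, x}; from U->S S we get {epsilon, d, x}. So FIRST(U) = {epsilon, d, x}.
FOLLOW(Q) includes $ since Q is the start symbol.
FOLLOW(Q): in U->Q d, Q is followed by d with FIRST {d}. Thus FOLLOW(Q) = {$, d}.
FOLLOW(U): in Q->U x, U is followed by x with FIRST {x}. Thus FOLLOW(U) = {x}.
FOLLOW(S): in U->S S (occurrence 1), S is followed by S with FIRST {epsilon, d, x}; in U->S S (occurrence 1), the suffix after S is nullable, so FOLLOW(S) ⊇ FOLLOW(U) = {x}; in U->S S (occurrence 2), the suffix after S is empty, so FOLLOW(S) ⊇ FOLLOW(U) = {x}. Thus FOLLOW(S) = {d, x}.
FOLLOW(Q'): in S->Q', the suffix after Q' is empty, so FOLLOW(Q') ⊇ FOLLOW(S) = {d, x}. Thus FOLLOW(Q') = {d, x}.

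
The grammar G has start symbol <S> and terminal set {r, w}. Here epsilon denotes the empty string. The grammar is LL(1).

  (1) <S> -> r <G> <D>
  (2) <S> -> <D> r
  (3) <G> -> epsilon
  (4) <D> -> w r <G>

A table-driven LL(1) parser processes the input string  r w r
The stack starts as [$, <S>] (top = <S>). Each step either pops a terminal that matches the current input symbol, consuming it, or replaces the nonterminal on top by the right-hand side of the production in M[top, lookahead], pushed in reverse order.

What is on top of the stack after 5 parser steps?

r

     Stack        Input    Action
  1  $ <S>        r w r $  expand <S> -> r <G> <D>
  2  $ <D> <G> r  r w r $  match r
  3  $ <D> <G>    w r $    expand <G> -> epsilon
  4  $ <D>        w r $    expand <D> -> w r <G>
  5  $ <G> r w    w r $    match w
Stack after step 5: $ <G> r (top = r).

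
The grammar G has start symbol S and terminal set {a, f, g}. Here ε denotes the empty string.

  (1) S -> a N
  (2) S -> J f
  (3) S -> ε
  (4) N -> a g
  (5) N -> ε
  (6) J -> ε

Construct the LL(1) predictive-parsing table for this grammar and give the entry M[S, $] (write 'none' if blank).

FIRST(N) = {ε, a}
FIRST(J) = {ε}
FIRST(S) = {ε, a, f}  (via J f)
FOLLOW(S) includes $ since S is the start symbol.
FOLLOW(S): S appears on no right-hand side. Thus FOLLOW(S) = {$}.
For S -> a N: FIRST(a N) = {a}, so it goes in M[S, t] for t ∈ {a}.
For S -> J f: FIRST(J f) = {f}, so it goes in M[S, t] for t ∈ {f}.
For S -> ε: FIRST(ε) = {ε}, so it goes in M[S, t] for t ∈ {}; since ε ∈ FIRST, also for every t ∈ FOLLOW(S) = {$}.

S -> ε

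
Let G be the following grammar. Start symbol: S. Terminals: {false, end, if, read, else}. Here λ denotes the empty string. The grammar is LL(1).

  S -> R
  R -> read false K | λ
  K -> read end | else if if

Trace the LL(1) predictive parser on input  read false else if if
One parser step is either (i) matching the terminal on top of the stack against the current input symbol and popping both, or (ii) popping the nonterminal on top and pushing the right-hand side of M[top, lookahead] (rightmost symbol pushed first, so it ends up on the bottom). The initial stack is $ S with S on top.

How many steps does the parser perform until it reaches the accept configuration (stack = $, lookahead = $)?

     Stack           Input                    Action
  1  $ S             read false else if if $  expand S -> R
  2  $ R             read false else if if $  expand R -> read false K
  3  $ K false read  read false else if if $  match read
  4  $ K false       false else if if $       match false
  5  $ K             else if if $             expand K -> else if if
  6  $ if if else    else if if $             match else
  7  $ if if         if if $                  match if
  8  $ if            if $                     match if
Accept reached after 8 steps.

8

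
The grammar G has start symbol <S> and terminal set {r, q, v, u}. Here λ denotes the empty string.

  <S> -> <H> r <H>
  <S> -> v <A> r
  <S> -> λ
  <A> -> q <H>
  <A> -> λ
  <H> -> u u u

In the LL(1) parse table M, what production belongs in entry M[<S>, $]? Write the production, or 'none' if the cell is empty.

<S> -> λ

FIRST(<A>) = {λ, q}
FIRST(<H>) = {u}
FIRST(<S>) = {λ, u, v}  (via <H> r <H>)
FOLLOW(<S>) includes $ since <S> is the start symbol.
FOLLOW(<S>): <S> appears on no right-hand side. Thus FOLLOW(<S>) = {$}.
For <S> -> <H> r <H>: FIRST(<H> r <H>) = {u}, so it goes in M[<S>, t] for t ∈ {u}.
For <S> -> v <A> r: FIRST(v <A> r) = {v}, so it goes in M[<S>, t] for t ∈ {v}.
For <S> -> λ: FIRST(λ) = {λ}, so it goes in M[<S>, t] for t ∈ {}; since λ ∈ FIRST, also for every t ∈ FOLLOW(<S>) = {$}.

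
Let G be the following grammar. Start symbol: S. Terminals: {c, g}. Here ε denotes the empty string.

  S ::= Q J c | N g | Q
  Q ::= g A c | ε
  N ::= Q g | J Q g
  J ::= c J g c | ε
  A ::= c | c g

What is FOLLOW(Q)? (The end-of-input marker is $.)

FIRST(Q) = {ε, g}
FIRST(J) = {ε, c}
FIRST(A) = {c}
FIRST(N) = {c, g}  (via Q g, J Q g)
FIRST(S) = {ε, c, g}  (via Q J c, N g, Q)
FOLLOW(S) includes $ since S is the start symbol.
FOLLOW(S): S appears on no right-hand side. Thus FOLLOW(S) = {$}.
FOLLOW(Q): in S::=Q J c, Q is followed by J c with FIRST {c}; in S::=Q, the suffix after Q is empty, so FOLLOW(Q) ⊇ FOLLOW(S) = {$}; in N::=Q g, Q is followed by g with FIRST {g}; in N::=J Q g, Q is followed by g with FIRST {g}. Thus FOLLOW(Q) = {$, c, g}.
FOLLOW(N): in S::=N g, N is followed by g with FIRST {g}. Thus FOLLOW(N) = {g}.
FOLLOW(J): in S::=Q J c, J is followed by c with FIRST {c}; in N::=J Q g, J is followed by Q g with FIRST {g}; in J::=c J g c, J is followed by g c with FIRST {g}. Thus FOLLOW(J) = {c, g}.
FOLLOW(A): in Q::=g A c, A is followed by c with FIRST {c}. Thus FOLLOW(A) = {c}.

{$, c, g}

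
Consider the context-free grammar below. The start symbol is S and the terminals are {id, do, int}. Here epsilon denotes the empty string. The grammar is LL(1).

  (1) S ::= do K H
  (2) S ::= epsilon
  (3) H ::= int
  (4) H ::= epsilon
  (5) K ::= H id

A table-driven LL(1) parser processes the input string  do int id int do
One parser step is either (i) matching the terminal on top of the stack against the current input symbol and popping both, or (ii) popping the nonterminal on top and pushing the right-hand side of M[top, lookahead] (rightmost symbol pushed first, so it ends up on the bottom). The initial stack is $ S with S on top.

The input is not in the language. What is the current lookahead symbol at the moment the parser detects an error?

do

step 1: stack=$ S  input=do int id int do $  — expand S ::= do K H
step 2: stack=$ H K do  input=do int id int do $  — match do
step 3: stack=$ H K  input=int id int do $  — expand K ::= H id
step 4: stack=$ H id H  input=int id int do $  — expand H ::= int
step 5: stack=$ H id int  input=int id int do $  — match int
step 6: stack=$ H id  input=id int do $  — match id
step 7: stack=$ H  input=int do $  — expand H ::= int
step 8: stack=$ int  input=int do $  — match int
step 9: stack=$  input=do $  — error: stack empty but input remains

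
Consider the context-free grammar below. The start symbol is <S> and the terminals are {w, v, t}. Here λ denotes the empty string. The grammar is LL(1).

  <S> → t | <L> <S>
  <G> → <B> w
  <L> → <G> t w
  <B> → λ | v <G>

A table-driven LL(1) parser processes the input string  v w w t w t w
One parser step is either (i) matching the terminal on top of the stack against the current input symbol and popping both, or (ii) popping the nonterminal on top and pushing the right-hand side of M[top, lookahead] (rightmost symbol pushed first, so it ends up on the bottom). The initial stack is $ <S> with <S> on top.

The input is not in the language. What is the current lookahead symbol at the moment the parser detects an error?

      Stack              Input            Action
   1  $ <S>              v w w t w t w $  expand <S> → <L> <S>
   2  $ <S> <L>          v w w t w t w $  expand <L> → <G> t w
   3  $ <S> w t <G>      v w w t w t w $  expand <G> → <B> w
   4  $ <S> w t w <B>    v w w t w t w $  expand <B> → v <G>
   5  $ <S> w t w <G> v  v w w t w t w $  match v
   6  $ <S> w t w <G>    w w t w t w $    expand <G> → <B> w
   7  $ <S> w t w w <B>  w w t w t w $    expand <B> → λ
   8  $ <S> w t w w      w w t w t w $    match w
   9  $ <S> w t w        w t w t w $      match w
  10  $ <S> w t          t w t w $        match t
  11  $ <S> w            w t w $          match w
  12  $ <S>              t w $            expand <S> → t
  13  $ t                t w $            match t
  14  $                  w $              error: stack empty but input remains

w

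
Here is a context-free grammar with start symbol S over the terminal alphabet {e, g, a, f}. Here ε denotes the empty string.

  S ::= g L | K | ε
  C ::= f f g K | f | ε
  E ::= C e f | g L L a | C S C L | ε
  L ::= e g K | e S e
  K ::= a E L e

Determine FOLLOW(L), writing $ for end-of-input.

FIRST(C) = {ε, f}
FIRST(L) = {e}
FIRST(K) = {a}
FIRST(S) = {ε, a, g}  (via K)
FIRST(E) = {ε, a, e, f, g}  (via C e f, C S C L)
FOLLOW(S) includes $ since S is the start symbol.
FOLLOW(S): in E::=C S C L, S is followed by C L with FIRST {e, f}; in L::=e S e, S is followed by e with FIRST {e}. Thus FOLLOW(S) = {$, e, f}.
FOLLOW(C): in E::=C e f, C is followed by e f with FIRST {e}; in E::=C S C L (occurrence 1), C is followed by S C L with FIRST {a, e, f, g}; in E::=C S C L (occurrence 2), C is followed by L with FIRST {e}. Thus FOLLOW(C) = {a, e, f, g}.
FOLLOW(E): in K::=a E L e, E is followed by L e with FIRST {e}. Thus FOLLOW(E) = {e}.
FOLLOW(L): in S::=g L, the suffix after L is empty, so FOLLOW(L) ⊇ FOLLOW(S) = {$, e, f}; in E::=g L L a (occurrence 1), L is followed by L a with FIRST {e}; in E::=g L L a (occurrence 2), L is followed by a with FIRST {a}; in E::=C S C L, the suffix after L is empty, so FOLLOW(L) ⊇ FOLLOW(E) = {e}; in K::=a E L e, L is followed by e with FIRST {e}. Thus FOLLOW(L) = {$, a, e, f}.
FOLLOW(K): in S::=K, the suffix after K is empty, so FOLLOW(K) ⊇ FOLLOW(S) = {$, e, f}; in C::=f f g K, the suffix after K is empty, so FOLLOW(K) ⊇ FOLLOW(C) = {a, e, f, g}; in L::=e g K, the suffix after K is empty, so FOLLOW(K) ⊇ FOLLOW(L) = {$, a, e, f}. Thus FOLLOW(K) = {$, a, e, f, g}.

{$, a, e, f}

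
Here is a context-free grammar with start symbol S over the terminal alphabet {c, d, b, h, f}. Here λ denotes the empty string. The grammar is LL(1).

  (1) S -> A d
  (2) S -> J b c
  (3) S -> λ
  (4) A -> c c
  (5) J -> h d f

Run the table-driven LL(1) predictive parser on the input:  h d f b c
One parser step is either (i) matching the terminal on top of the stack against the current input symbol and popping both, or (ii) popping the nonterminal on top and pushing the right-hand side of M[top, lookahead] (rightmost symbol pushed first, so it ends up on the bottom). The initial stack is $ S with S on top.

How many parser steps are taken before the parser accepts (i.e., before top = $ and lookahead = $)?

7

step 1: stack=$ S  input=h d f b c $  — expand S -> J b c
step 2: stack=$ c b J  input=h d f b c $  — expand J -> h d f
step 3: stack=$ c b f d h  input=h d f b c $  — match h
step 4: stack=$ c b f d  input=d f b c $  — match d
step 5: stack=$ c b f  input=f b c $  — match f
step 6: stack=$ c b  input=b c $  — match b
step 7: stack=$ c  input=c $  — match c
Accept reached after 7 steps.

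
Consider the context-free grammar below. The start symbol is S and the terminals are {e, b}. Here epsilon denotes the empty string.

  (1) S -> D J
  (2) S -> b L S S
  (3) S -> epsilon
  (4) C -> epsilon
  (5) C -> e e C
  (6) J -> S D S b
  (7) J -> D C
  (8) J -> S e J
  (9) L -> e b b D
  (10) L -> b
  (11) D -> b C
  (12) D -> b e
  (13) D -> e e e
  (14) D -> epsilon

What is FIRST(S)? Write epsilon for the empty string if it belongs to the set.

{epsilon, b, e}

FIRST(C): from C->epsilon we get {epsilon}; from C->e e C we get {e}. So FIRST(C) = {epsilon, e}.
FIRST(L): from L->e b b D we get {e}; from L->b we get {b}. So FIRST(L) = {b, e}.
FIRST(D): from D->b C we get {b}; from D->b e we get {b}; from D->e e e we get {e}; from D->epsilon we get {epsilon}. So FIRST(D) = {epsilon, b, e}.
FIRST(S): from S->D J we get {epsilon, b, e}; from S->b L S S we get {b}; from S->epsilon we get {epsilon}. So FIRST(S) = {epsilon, b, e}.
FIRST(J): from J->S D S b we get {b, e}; from J->D C we get {epsilon, b, e}; from J->S e J we get {b, e}. So FIRST(J) = {epsilon, b, e}.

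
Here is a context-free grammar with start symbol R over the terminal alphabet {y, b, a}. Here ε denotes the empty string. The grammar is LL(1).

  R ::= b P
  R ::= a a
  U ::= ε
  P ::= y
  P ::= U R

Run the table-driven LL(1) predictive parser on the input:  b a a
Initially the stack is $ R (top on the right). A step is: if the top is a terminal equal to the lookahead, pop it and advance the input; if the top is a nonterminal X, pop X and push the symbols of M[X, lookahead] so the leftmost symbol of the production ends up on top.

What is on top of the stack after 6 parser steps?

step 1: stack=$ R  input=b a a $  — expand R ::= b P
step 2: stack=$ P b  input=b a a $  — match b
step 3: stack=$ P  input=a a $  — expand P ::= U R
step 4: stack=$ R U  input=a a $  — expand U ::= ε
step 5: stack=$ R  input=a a $  — expand R ::= a a
step 6: stack=$ a a  input=a a $  — match a
Stack after step 6: $ a (top = a).

a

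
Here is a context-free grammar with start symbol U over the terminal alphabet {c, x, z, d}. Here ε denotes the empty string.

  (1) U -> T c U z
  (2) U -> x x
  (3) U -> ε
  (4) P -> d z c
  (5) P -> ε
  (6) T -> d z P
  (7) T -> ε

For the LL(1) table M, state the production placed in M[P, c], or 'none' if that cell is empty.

FIRST(P): from P->d z c we get {d}; from P->ε we get {ε}. So FIRST(P) = {ε, d}.
FIRST(T): from T->d z P we get {d}; from T->ε we get {ε}. So FIRST(T) = {ε, d}.
FIRST(U): from U->T c U z we get {c, d}; from U->x x we get {x}; from U->ε we get {ε}. So FIRST(U) = {ε, c, d, x}.
FOLLOW(U) includes $ since U is the start symbol.
FOLLOW(T): in U->T c U z, T is followed by c U z with FIRST {c}. Thus FOLLOW(T) = {c}.
FOLLOW(P): in T->d z P, the suffix after P is empty, so FOLLOW(P) ⊇ FOLLOW(T) = {c}. Thus FOLLOW(P) = {c}.
For P -> d z c: FIRST(d z c) = {d}, so it goes in M[P, t] for t ∈ {d}.
For P -> ε: FIRST(ε) = {ε}, so it goes in M[P, t] for t ∈ {}; since ε ∈ FIRST, also for every t ∈ FOLLOW(P) = {c}.

P -> ε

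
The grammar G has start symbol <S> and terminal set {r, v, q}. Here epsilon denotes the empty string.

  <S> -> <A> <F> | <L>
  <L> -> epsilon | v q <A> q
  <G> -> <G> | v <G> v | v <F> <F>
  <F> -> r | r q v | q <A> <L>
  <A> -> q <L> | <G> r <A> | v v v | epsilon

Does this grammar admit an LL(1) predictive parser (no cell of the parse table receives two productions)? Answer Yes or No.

No

FIRST(<S>) = {epsilon, q, r, v}
FIRST(<L>) = {epsilon, v}
FIRST(<G>) = {v}
FIRST(<F>) = {q, r}
FIRST(<A>) = {epsilon, q, v}
FOLLOW(<S>) = {$}
FOLLOW(<L>) = {$, q, r, v}
FOLLOW(<G>) = {r, v}
FOLLOW(<F>) = {$, q, r, v}
FOLLOW(<A>) = {$, q, r, v}
Cell M[<A>, q] receives both <A> -> q <L> and <A> -> epsilon — the grammar is not LL(1).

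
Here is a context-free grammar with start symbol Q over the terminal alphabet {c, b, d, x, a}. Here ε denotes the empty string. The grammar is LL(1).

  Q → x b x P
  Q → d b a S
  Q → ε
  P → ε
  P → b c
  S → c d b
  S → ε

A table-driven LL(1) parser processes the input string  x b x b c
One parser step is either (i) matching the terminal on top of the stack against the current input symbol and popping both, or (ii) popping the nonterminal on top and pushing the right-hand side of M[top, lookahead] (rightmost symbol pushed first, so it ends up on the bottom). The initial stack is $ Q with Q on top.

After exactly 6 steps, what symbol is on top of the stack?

step 1: stack=$ Q  input=x b x b c $  — expand Q → x b x P
step 2: stack=$ P x b x  input=x b x b c $  — match x
step 3: stack=$ P x b  input=b x b c $  — match b
step 4: stack=$ P x  input=x b c $  — match x
step 5: stack=$ P  input=b c $  — expand P → b c
step 6: stack=$ c b  input=b c $  — match b
Stack after step 6: $ c (top = c).

c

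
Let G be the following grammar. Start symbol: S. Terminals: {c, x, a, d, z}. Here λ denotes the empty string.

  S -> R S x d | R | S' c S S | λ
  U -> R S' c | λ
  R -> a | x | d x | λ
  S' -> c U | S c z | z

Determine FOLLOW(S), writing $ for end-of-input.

{$, a, c, d, x, z}

FIRST(R) = {λ, a, d, x}
FIRST(S) = {λ, a, c, d, x, z}  (via R S x d, R, S' c S S)
FIRST(S') = {a, c, d, x, z}  (via S c z)
FIRST(U) = {λ, a, c, d, x, z}  (via R S' c)
FOLLOW(S) includes $ since S is the start symbol.
FOLLOW(S): in S->R S x d, S is followed by x d with FIRST {x}; in S->S' c S S (occurrence 1), S is followed by S with FIRST {λ, a, c, d, x, z}; in S->S' c S S (occurrence 1), the suffix after S is nullable (adds nothing new); in S->S' c S S (occurrence 2), the suffix after S is empty (adds nothing new); in S'->S c z, S is followed by c z with FIRST {c}. Thus FOLLOW(S) = {$, a, c, d, x, z}.
FOLLOW(R): in S->R S x d, R is followed by S x d with FIRST {a, c, d, x, z}; in S->R, the suffix after R is empty, so FOLLOW(R) ⊇ FOLLOW(S) = {$, a, c, d, x, z}; in U->R S' c, R is followed by S' c with FIRST {a, c, d, x, z}. Thus FOLLOW(R) = {$, a, c, d, x, z}.
FOLLOW(S'): in S->S' c S S, S' is followed by c S S with FIRST {c}; in U->R S' c, S' is followed by c with FIRST {c}. Thus FOLLOW(S') = {c}.
FOLLOW(U): in S'->c U, the suffix after U is empty, so FOLLOW(U) ⊇ FOLLOW(S') = {c}. Thus FOLLOW(U) = {c}.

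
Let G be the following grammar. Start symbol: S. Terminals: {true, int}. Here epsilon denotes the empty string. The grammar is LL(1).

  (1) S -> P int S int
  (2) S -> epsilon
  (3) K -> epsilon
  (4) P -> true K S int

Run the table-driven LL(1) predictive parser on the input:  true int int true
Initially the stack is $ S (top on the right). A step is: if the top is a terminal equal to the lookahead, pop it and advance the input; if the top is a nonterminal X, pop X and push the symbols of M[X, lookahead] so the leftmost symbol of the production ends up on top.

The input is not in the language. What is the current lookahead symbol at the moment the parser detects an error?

$

      Stack                         Input                Action
   1  $ S                           true int int true $  expand S -> P int S int
   2  $ int S int P                 true int int true $  expand P -> true K S int
   3  $ int S int int S K true      true int int true $  match true
   4  $ int S int int S K           int int true $       expand K -> epsilon
   5  $ int S int int S             int int true $       expand S -> epsilon
   6  $ int S int int               int int true $       match int
   7  $ int S int                   int true $           match int
   8  $ int S                       true $               expand S -> P int S int
   9  $ int int S int P             true $               expand P -> true K S int
  10  $ int int S int int S K true  true $               match true
  11  $ int int S int int S K       $                    error: M[K, $] is empty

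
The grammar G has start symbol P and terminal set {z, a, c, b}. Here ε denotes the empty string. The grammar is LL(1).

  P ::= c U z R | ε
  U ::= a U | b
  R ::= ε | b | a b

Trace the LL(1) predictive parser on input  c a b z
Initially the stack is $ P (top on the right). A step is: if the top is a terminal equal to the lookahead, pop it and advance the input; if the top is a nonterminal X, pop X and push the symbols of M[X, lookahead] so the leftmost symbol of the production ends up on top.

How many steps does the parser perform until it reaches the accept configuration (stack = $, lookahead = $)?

     Stack      Input      Action
  1  $ P        c a b z $  expand P ::= c U z R
  2  $ R z U c  c a b z $  match c
  3  $ R z U    a b z $    expand U ::= a U
  4  $ R z U a  a b z $    match a
  5  $ R z U    b z $      expand U ::= b
  6  $ R z b    b z $      match b
  7  $ R z      z $        match z
  8  $ R        $          expand R ::= ε
Accept reached after 8 steps.

8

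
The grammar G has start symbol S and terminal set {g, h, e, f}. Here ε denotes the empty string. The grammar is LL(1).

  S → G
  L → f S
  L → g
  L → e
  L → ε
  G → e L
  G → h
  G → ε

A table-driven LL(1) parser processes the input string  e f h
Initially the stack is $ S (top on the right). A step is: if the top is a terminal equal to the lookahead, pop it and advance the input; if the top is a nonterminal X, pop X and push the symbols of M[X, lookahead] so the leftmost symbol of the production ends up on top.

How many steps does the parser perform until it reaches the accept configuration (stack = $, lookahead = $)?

8

step 1: stack=$ S  input=e f h $  — expand S → G
step 2: stack=$ G  input=e f h $  — expand G → e L
step 3: stack=$ L e  input=e f h $  — match e
step 4: stack=$ L  input=f h $  — expand L → f S
step 5: stack=$ S f  input=f h $  — match f
step 6: stack=$ S  input=h $  — expand S → G
step 7: stack=$ G  input=h $  — expand G → h
step 8: stack=$ h  input=h $  — match h
Accept reached after 8 steps.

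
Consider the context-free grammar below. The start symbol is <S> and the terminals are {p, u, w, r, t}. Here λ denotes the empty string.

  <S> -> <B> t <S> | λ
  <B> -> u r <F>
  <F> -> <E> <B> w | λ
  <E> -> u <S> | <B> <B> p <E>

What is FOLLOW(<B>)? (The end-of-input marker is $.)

{p, t, u, w}

FIRST(<B>) = {u}
FIRST(<S>) = {λ, u}  (via <B> t <S>)
FIRST(<E>) = {u}  (via <B> <B> p <E>)
FIRST(<F>) = {λ, u}  (via <E> <B> w)
FOLLOW(<S>) includes $ since <S> is the start symbol.
FOLLOW(<B>): in <S>-><B> t <S>, <B> is followed by t <S> with FIRST {t}; in <F>-><E> <B> w, <B> is followed by w with FIRST {w}; in <E>-><B> <B> p <E> (occurrence 1), <B> is followed by <B> p <E> with FIRST {u}; in <E>-><B> <B> p <E> (occurrence 2), <B> is followed by p <E> with FIRST {p}. Thus FOLLOW(<B>) = {p, t, u, w}.
FOLLOW(<F>): in <B>->u r <F>, the suffix after <F> is empty, so FOLLOW(<F>) ⊇ FOLLOW(<B>) = {p, t, u, w}. Thus FOLLOW(<F>) = {p, t, u, w}.
FOLLOW(<E>): in <F>-><E> <B> w, <E> is followed by <B> w with FIRST {u}; in <E>-><B> <B> p <E>, the suffix after <E> is empty (adds nothing new). Thus FOLLOW(<E>) = {u}.
FOLLOW(<S>): in <S>-><B> t <S>, the suffix after <S> is empty (adds nothing new); in <E>->u <S>, the suffix after <S> is empty, so FOLLOW(<S>) ⊇ FOLLOW(<E>) = {u}. Thus FOLLOW(<S>) = {$, u}.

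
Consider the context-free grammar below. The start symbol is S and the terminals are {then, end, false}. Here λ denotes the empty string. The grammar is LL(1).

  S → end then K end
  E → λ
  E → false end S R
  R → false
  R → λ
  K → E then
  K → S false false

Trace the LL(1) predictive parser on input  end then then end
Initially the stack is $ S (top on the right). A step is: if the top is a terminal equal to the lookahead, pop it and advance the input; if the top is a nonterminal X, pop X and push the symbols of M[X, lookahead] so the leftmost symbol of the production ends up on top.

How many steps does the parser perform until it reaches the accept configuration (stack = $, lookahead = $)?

7

     Stack             Input                Action
  1  $ S               end then then end $  expand S → end then K end
  2  $ end K then end  end then then end $  match end
  3  $ end K then      then then end $      match then
  4  $ end K           then end $           expand K → E then
  5  $ end then E      then end $           expand E → λ
  6  $ end then        then end $           match then
  7  $ end             end $                match end
Accept reached after 7 steps.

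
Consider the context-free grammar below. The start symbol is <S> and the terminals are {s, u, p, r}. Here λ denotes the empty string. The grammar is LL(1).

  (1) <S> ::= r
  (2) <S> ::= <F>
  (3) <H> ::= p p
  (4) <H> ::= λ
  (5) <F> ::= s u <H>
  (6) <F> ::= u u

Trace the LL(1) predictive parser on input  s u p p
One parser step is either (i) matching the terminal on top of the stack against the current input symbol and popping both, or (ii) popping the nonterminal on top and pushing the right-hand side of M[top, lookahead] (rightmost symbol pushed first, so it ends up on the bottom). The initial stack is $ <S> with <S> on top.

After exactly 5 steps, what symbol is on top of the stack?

step 1: stack=$ <S>  input=s u p p $  — expand <S> ::= <F>
step 2: stack=$ <F>  input=s u p p $  — expand <F> ::= s u <H>
step 3: stack=$ <H> u s  input=s u p p $  — match s
step 4: stack=$ <H> u  input=u p p $  — match u
step 5: stack=$ <H>  input=p p $  — expand <H> ::= p p
Stack after step 5: $ p p (top = p).

p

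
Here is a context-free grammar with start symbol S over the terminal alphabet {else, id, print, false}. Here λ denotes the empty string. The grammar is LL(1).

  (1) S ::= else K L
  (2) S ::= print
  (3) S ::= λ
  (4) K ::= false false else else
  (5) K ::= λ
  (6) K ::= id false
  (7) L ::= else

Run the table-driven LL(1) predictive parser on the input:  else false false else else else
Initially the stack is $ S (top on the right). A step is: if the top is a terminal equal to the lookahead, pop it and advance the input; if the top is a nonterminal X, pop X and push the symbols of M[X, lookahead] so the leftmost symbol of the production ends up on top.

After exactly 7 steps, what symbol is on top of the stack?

L

     Stack                      Input                              Action
  1  $ S                        else false false else else else $  expand S ::= else K L
  2  $ L K else                 else false false else else else $  match else
  3  $ L K                      false false else else else $       expand K ::= false false else else
  4  $ L else else false false  false false else else else $       match false
  5  $ L else else false        false else else else $             match false
  6  $ L else else              else else else $                   match else
  7  $ L else                   else else $                        match else
Stack after step 7: $ L (top = L).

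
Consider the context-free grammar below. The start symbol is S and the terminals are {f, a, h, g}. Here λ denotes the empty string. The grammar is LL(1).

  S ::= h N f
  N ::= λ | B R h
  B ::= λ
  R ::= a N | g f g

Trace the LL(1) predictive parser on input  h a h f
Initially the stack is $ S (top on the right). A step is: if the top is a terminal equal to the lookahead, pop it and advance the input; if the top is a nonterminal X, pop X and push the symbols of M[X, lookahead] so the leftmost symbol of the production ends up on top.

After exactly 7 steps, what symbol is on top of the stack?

step 1: stack=$ S  input=h a h f $  — expand S ::= h N f
step 2: stack=$ f N h  input=h a h f $  — match h
step 3: stack=$ f N  input=a h f $  — expand N ::= B R h
step 4: stack=$ f h R B  input=a h f $  — expand B ::= λ
step 5: stack=$ f h R  input=a h f $  — expand R ::= a N
step 6: stack=$ f h N a  input=a h f $  — match a
step 7: stack=$ f h N  input=h f $  — expand N ::= λ
Stack after step 7: $ f h (top = h).

h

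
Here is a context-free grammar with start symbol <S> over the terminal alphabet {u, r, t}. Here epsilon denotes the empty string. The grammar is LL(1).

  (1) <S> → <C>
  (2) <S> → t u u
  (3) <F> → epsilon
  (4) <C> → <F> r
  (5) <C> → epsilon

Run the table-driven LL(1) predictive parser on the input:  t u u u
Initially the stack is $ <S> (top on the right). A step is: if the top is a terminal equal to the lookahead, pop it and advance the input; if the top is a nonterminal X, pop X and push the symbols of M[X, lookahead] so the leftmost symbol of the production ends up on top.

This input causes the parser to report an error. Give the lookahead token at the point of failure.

u

     Stack    Input      Action
  1  $ <S>    t u u u $  expand <S> → t u u
  2  $ u u t  t u u u $  match t
  3  $ u u    u u u $    match u
  4  $ u      u u $      match u
  5  $        u $        error: stack empty but input remains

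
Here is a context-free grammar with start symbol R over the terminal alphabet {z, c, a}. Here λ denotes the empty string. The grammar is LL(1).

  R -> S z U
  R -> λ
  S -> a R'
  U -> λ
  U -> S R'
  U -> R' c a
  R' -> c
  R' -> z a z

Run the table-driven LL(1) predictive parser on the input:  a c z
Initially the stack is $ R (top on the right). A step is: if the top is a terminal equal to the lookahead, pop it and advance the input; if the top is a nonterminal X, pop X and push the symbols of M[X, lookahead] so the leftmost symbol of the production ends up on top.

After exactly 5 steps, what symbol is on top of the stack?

step 1: stack=$ R  input=a c z $  — expand R -> S z U
step 2: stack=$ U z S  input=a c z $  — expand S -> a R'
step 3: stack=$ U z R' a  input=a c z $  — match a
step 4: stack=$ U z R'  input=c z $  — expand R' -> c
step 5: stack=$ U z c  input=c z $  — match c
Stack after step 5: $ U z (top = z).

z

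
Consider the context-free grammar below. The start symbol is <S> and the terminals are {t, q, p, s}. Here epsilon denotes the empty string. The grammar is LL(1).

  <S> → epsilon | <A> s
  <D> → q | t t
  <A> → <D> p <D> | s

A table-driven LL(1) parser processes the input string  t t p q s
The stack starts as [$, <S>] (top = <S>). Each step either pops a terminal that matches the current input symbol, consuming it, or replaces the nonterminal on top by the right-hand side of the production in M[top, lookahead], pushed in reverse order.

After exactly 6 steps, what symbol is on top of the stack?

     Stack          Input        Action
  1  $ <S>          t t p q s $  expand <S> → <A> s
  2  $ s <A>        t t p q s $  expand <A> → <D> p <D>
  3  $ s <D> p <D>  t t p q s $  expand <D> → t t
  4  $ s <D> p t t  t t p q s $  match t
  5  $ s <D> p t    t p q s $    match t
  6  $ s <D> p      p q s $      match p
Stack after step 6: $ s <D> (top = <D>).

<D>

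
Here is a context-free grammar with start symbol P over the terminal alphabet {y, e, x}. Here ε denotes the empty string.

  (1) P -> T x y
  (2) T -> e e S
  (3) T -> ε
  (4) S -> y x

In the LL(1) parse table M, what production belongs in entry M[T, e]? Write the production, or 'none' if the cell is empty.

FIRST(T): from T->e e S we get {e}; from T->ε we get {ε}. So FIRST(T) = {ε, e}.
FIRST(S): from S->y x we get {y}. So FIRST(S) = {y}.
FIRST(P): from P->T x y we get {e, x}. So FIRST(P) = {e, x}.
FOLLOW(P) includes $ since P is the start symbol.
FOLLOW(T): in P->T x y, T is followed by x y with FIRST {x}. Thus FOLLOW(T) = {x}.
For T -> e e S: FIRST(e e S) = {e}, so it goes in M[T, t] for t ∈ {e}.
For T -> ε: FIRST(ε) = {ε}, so it goes in M[T, t] for t ∈ {}; since ε ∈ FIRST, also for every t ∈ FOLLOW(T) = {x}.

T -> e e S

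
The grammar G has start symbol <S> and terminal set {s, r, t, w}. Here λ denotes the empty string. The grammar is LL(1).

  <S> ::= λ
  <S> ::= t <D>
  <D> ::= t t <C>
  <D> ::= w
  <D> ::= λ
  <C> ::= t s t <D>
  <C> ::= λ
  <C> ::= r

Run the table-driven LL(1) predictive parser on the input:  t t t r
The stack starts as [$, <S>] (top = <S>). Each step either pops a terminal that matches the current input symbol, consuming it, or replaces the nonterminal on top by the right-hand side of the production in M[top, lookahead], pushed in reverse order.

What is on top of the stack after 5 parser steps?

     Stack      Input      Action
  1  $ <S>      t t t r $  expand <S> ::= t <D>
  2  $ <D> t    t t t r $  match t
  3  $ <D>      t t r $    expand <D> ::= t t <C>
  4  $ <C> t t  t t r $    match t
  5  $ <C> t    t r $      match t
Stack after step 5: $ <C> (top = <C>).

<C>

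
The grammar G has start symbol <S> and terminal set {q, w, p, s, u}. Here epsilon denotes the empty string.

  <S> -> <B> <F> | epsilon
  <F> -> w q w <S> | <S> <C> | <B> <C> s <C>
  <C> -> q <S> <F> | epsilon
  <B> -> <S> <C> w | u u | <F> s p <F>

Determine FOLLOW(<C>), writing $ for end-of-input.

FIRST(<C>): from <C>->q <S> <F> we get {q}; from <C>->epsilon we get {epsilon}. So FIRST(<C>) = {epsilon, q}.
FIRST(<S>): from <S>-><B> <F> we get {q, s, u, w}; from <S>->epsilon we get {epsilon}. So FIRST(<S>) = {epsilon, q, s, u, w}.
FIRST(<F>): from <F>->w q w <S> we get {w}; from <F>-><S> <C> we get {epsilon, q, s, u, w}; from <F>-><B> <C> s <C> we get {q, s, u, w}. So FIRST(<F>) = {epsilon, q, s, u, w}.
FIRST(<B>): from <B>-><S> <C> w we get {q, s, u, w}; from <B>->u u we get {u}; from <B>-><F> s p <F> we get {q, s, u, w}. So FIRST(<B>) = {q, s, u, w}.
FOLLOW(<S>) includes $ since <S> is the start symbol.
FOLLOW(<S>): in <F>->w q w <S>, the suffix after <S> is empty, so FOLLOW(<S>) ⊇ FOLLOW(<F>) = {$, q, s, u, w}; in <F>-><S> <C>, <S> is followed by <C> with FIRST {epsilon, q}; in <F>-><S> <C>, the suffix after <S> is nullable, so FOLLOW(<S>) ⊇ FOLLOW(<F>) = {$, q, s, u, w}; in <C>->q <S> <F>, <S> is followed by <F> with FIRST {epsilon, q, s, u, w}; in <C>->q <S> <F>, the suffix after <S> is nullable, so FOLLOW(<S>) ⊇ FOLLOW(<C>) = {$, q, s, u, w}; in <B>-><S> <C> w, <S> is followed by <C> w with FIRST {q, w}. Thus FOLLOW(<S>) = {$, q, s, u, w}.
FOLLOW(<B>): in <S>-><B> <F>, <B> is followed by <F> with FIRST {epsilon, q, s, u, w}; in <S>-><B> <F>, the suffix after <B> is nullable, so FOLLOW(<B>) ⊇ FOLLOW(<S>) = {$, q, s, u, w}; in <F>-><B> <C> s <C>, <B> is followed by <C> s <C> with FIRST {q, s}. Thus FOLLOW(<B>) = {$, q, s, u, w}.
FOLLOW(<F>): in <S>-><B> <F>, the suffix after <F> is empty, so FOLLOW(<F>) ⊇ FOLLOW(<S>) = {$, q, s, u, w}; in <C>->q <S> <F>, the suffix after <F> is empty, so FOLLOW(<F>) ⊇ FOLLOW(<C>) = {$, q, s, u, w}; in <B>-><F> s p <F> (occurrence 1), <F> is followed by s p <F> with FIRST {s}; in <B>-><F> s p <F> (occurrence 2), the suffix after <F> is empty, so FOLLOW(<F>) ⊇ FOLLOW(<B>) = {$, q, s, u, w}. Thus FOLLOW(<F>) = {$, q, s, u, w}.
FOLLOW(<C>): in <F>-><S> <C>, the suffix after <C> is empty, so FOLLOW(<C>) ⊇ FOLLOW(<F>) = {$, q, s, u, w}; in <F>-><B> <C> s <C> (occurrence 1), <C> is followed by s <C> with FIRST {s}; in <F>-><B> <C> s <C> (occurrence 2), the suffix after <C> is empty, so FOLLOW(<C>) ⊇ FOLLOW(<F>) = {$, q, s, u, w}; in <B>-><S> <C> w, <C> is followed by w with FIRST {w}. Thus FOLLOW(<C>) = {$, q, s, u, w}.

{$, q, s, u, w}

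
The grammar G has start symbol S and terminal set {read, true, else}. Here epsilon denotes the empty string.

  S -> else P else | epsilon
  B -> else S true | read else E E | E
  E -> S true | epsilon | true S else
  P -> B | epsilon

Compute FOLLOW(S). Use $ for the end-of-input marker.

{$, else, true}

FIRST(S): from S->else P else we get {else}; from S->epsilon we get {epsilon}. So FIRST(S) = {epsilon, else}.
FIRST(E): from E->S true we get {else, true}; from E->epsilon we get {epsilon}; from E->true S else we get {true}. So FIRST(E) = {epsilon, else, true}.
FIRST(B): from B->else S true we get {else}; from B->read else E E we get {read}; from B->E we get {epsilon, else, true}. So FIRST(B) = {epsilon, else, read, true}.
FIRST(P): from P->B we get {epsilon, else, read, true}; from P->epsilon we get {epsilon}. So FIRST(P) = {epsilon, else, read, true}.
FOLLOW(S) includes $ since S is the start symbol.
FOLLOW(S): in B->else S true, S is followed by true with FIRST {true}; in E->S true, S is followed by true with FIRST {true}; in E->true S else, S is followed by else with FIRST {else}. Thus FOLLOW(S) = {$, else, true}.
FOLLOW(P): in S->else P else, P is followed by else with FIRST {else}. Thus FOLLOW(P) = {else}.
FOLLOW(B): in P->B, the suffix after B is empty, so FOLLOW(B) ⊇ FOLLOW(P) = {else}. Thus FOLLOW(B) = {else}.
FOLLOW(E): in B->read else E E (occurrence 1), E is followed by E with FIRST {epsilon, else, true}; in B->read else E E (occurrence 1), the suffix after E is nullable, so FOLLOW(E) ⊇ FOLLOW(B) = {else}; in B->read else E E (occurrence 2), the suffix after E is empty, so FOLLOW(E) ⊇ FOLLOW(B) = {else}; in B->E, the suffix after E is empty, so FOLLOW(E) ⊇ FOLLOW(B) = {else}. Thus FOLLOW(E) = {else, true}.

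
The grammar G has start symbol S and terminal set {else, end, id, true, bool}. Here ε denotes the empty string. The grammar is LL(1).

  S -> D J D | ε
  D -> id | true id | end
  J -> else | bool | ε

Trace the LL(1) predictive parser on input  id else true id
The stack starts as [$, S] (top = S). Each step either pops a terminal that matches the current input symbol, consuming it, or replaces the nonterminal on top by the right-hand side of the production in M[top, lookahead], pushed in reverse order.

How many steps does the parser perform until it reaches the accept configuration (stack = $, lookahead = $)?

8

step 1: stack=$ S  input=id else true id $  — expand S -> D J D
step 2: stack=$ D J D  input=id else true id $  — expand D -> id
step 3: stack=$ D J id  input=id else true id $  — match id
step 4: stack=$ D J  input=else true id $  — expand J -> else
step 5: stack=$ D else  input=else true id $  — match else
step 6: stack=$ D  input=true id $  — expand D -> true id
step 7: stack=$ id true  input=true id $  — match true
step 8: stack=$ id  input=id $  — match id
Accept reached after 8 steps.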